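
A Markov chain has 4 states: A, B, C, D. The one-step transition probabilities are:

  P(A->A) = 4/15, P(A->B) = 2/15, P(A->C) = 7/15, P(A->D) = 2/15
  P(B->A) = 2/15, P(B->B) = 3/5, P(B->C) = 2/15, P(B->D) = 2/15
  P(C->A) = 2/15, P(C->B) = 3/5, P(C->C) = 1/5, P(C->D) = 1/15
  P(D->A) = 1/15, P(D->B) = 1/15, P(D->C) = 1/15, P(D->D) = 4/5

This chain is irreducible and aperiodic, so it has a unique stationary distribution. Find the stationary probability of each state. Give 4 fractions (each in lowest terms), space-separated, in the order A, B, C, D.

Answer: 28/223 77/223 36/223 82/223

Derivation:
The stationary distribution satisfies pi = pi * P, i.e.:
  pi_A = 4/15*pi_A + 2/15*pi_B + 2/15*pi_C + 1/15*pi_D
  pi_B = 2/15*pi_A + 3/5*pi_B + 3/5*pi_C + 1/15*pi_D
  pi_C = 7/15*pi_A + 2/15*pi_B + 1/5*pi_C + 1/15*pi_D
  pi_D = 2/15*pi_A + 2/15*pi_B + 1/15*pi_C + 4/5*pi_D
with normalization: pi_A + pi_B + pi_C + pi_D = 1.

Using the first 3 balance equations plus normalization, the linear system A*pi = b is:
  [-11/15, 2/15, 2/15, 1/15] . pi = 0
  [2/15, -2/5, 3/5, 1/15] . pi = 0
  [7/15, 2/15, -4/5, 1/15] . pi = 0
  [1, 1, 1, 1] . pi = 1

Solving yields:
  pi_A = 28/223
  pi_B = 77/223
  pi_C = 36/223
  pi_D = 82/223

Verification (pi * P):
  28/223*4/15 + 77/223*2/15 + 36/223*2/15 + 82/223*1/15 = 28/223 = pi_A  (ok)
  28/223*2/15 + 77/223*3/5 + 36/223*3/5 + 82/223*1/15 = 77/223 = pi_B  (ok)
  28/223*7/15 + 77/223*2/15 + 36/223*1/5 + 82/223*1/15 = 36/223 = pi_C  (ok)
  28/223*2/15 + 77/223*2/15 + 36/223*1/15 + 82/223*4/5 = 82/223 = pi_D  (ok)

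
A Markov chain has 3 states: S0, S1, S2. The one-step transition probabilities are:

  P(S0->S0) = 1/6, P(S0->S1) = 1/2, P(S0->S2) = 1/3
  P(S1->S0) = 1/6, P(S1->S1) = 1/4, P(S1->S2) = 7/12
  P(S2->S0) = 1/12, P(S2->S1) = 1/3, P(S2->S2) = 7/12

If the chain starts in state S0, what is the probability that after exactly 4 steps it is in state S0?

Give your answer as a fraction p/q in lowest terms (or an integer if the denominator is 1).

Answer: 209/1728

Derivation:
Computing P^4 by repeated multiplication:
P^1 =
  S0: [1/6, 1/2, 1/3]
  S1: [1/6, 1/4, 7/12]
  S2: [1/12, 1/3, 7/12]
P^2 =
  S0: [5/36, 23/72, 13/24]
  S1: [17/144, 49/144, 13/24]
  S2: [17/144, 23/72, 9/16]
P^3 =
  S0: [35/288, 95/288, 79/144]
  S1: [35/288, 187/576, 319/576]
  S2: [23/192, 47/144, 319/576]
P^4 =
  S0: [209/1728, 1127/3456, 637/1152]
  S1: [833/6912, 2257/6912, 637/1152]
  S2: [833/6912, 1127/3456, 425/768]

(P^4)[S0 -> S0] = 209/1728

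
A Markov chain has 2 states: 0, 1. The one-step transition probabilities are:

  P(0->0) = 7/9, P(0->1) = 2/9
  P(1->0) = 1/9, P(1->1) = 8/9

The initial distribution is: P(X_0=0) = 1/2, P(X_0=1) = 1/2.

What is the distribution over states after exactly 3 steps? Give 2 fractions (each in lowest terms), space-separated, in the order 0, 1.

Propagating the distribution step by step (d_{t+1} = d_t * P):
d_0 = (0=1/2, 1=1/2)
  d_1[0] = 1/2*7/9 + 1/2*1/9 = 4/9
  d_1[1] = 1/2*2/9 + 1/2*8/9 = 5/9
d_1 = (0=4/9, 1=5/9)
  d_2[0] = 4/9*7/9 + 5/9*1/9 = 11/27
  d_2[1] = 4/9*2/9 + 5/9*8/9 = 16/27
d_2 = (0=11/27, 1=16/27)
  d_3[0] = 11/27*7/9 + 16/27*1/9 = 31/81
  d_3[1] = 11/27*2/9 + 16/27*8/9 = 50/81
d_3 = (0=31/81, 1=50/81)

Answer: 31/81 50/81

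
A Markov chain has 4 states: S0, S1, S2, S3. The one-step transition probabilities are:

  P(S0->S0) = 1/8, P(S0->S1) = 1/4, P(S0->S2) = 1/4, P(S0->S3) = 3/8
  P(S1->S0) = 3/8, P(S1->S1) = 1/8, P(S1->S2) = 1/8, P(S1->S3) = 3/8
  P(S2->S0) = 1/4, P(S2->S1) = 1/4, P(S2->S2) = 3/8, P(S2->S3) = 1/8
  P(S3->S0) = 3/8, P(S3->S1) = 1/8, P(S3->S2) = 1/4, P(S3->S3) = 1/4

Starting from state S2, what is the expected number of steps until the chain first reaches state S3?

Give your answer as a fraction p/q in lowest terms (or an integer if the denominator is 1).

Let h_i = expected steps to first reach S3 from state i.
Boundary: h_S3 = 0.
First-step equations for the other states:
  h_S0 = 1 + 1/8*h_S0 + 1/4*h_S1 + 1/4*h_S2 + 3/8*h_S3
  h_S1 = 1 + 3/8*h_S0 + 1/8*h_S1 + 1/8*h_S2 + 3/8*h_S3
  h_S2 = 1 + 1/4*h_S0 + 1/4*h_S1 + 3/8*h_S2 + 1/8*h_S3

Substituting h_S3 = 0 and rearranging gives the linear system (I - Q) h = 1:
  [7/8, -1/4, -1/4] . (h_S0, h_S1, h_S2) = 1
  [-3/8, 7/8, -1/8] . (h_S0, h_S1, h_S2) = 1
  [-1/4, -1/4, 5/8] . (h_S0, h_S1, h_S2) = 1

Solving yields:
  h_S0 = 504/157
  h_S1 = 488/157
  h_S2 = 648/157

Starting state is S2, so the expected hitting time is h_S2 = 648/157.

Answer: 648/157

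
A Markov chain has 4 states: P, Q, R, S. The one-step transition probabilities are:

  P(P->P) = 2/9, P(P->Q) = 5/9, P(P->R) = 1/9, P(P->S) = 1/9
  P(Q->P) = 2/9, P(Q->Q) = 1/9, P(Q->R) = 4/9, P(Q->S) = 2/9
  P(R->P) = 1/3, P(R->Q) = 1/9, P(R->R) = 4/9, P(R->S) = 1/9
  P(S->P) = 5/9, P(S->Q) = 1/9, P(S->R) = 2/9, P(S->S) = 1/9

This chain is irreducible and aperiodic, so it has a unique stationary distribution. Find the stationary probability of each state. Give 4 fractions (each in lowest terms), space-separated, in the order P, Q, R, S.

Answer: 127/419 103/419 131/419 58/419

Derivation:
The stationary distribution satisfies pi = pi * P, i.e.:
  pi_P = 2/9*pi_P + 2/9*pi_Q + 1/3*pi_R + 5/9*pi_S
  pi_Q = 5/9*pi_P + 1/9*pi_Q + 1/9*pi_R + 1/9*pi_S
  pi_R = 1/9*pi_P + 4/9*pi_Q + 4/9*pi_R + 2/9*pi_S
  pi_S = 1/9*pi_P + 2/9*pi_Q + 1/9*pi_R + 1/9*pi_S
with normalization: pi_P + pi_Q + pi_R + pi_S = 1.

Using the first 3 balance equations plus normalization, the linear system A*pi = b is:
  [-7/9, 2/9, 1/3, 5/9] . pi = 0
  [5/9, -8/9, 1/9, 1/9] . pi = 0
  [1/9, 4/9, -5/9, 2/9] . pi = 0
  [1, 1, 1, 1] . pi = 1

Solving yields:
  pi_P = 127/419
  pi_Q = 103/419
  pi_R = 131/419
  pi_S = 58/419

Verification (pi * P):
  127/419*2/9 + 103/419*2/9 + 131/419*1/3 + 58/419*5/9 = 127/419 = pi_P  (ok)
  127/419*5/9 + 103/419*1/9 + 131/419*1/9 + 58/419*1/9 = 103/419 = pi_Q  (ok)
  127/419*1/9 + 103/419*4/9 + 131/419*4/9 + 58/419*2/9 = 131/419 = pi_R  (ok)
  127/419*1/9 + 103/419*2/9 + 131/419*1/9 + 58/419*1/9 = 58/419 = pi_S  (ok)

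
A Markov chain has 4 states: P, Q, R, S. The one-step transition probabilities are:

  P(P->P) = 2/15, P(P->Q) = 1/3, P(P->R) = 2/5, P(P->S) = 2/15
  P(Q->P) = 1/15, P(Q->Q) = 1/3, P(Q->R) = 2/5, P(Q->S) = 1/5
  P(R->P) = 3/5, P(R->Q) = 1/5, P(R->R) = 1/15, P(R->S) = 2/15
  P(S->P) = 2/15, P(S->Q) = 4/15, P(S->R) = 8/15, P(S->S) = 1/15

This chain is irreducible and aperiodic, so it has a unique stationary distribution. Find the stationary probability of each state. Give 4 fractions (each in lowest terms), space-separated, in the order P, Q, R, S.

The stationary distribution satisfies pi = pi * P, i.e.:
  pi_P = 2/15*pi_P + 1/15*pi_Q + 3/5*pi_R + 2/15*pi_S
  pi_Q = 1/3*pi_P + 1/3*pi_Q + 1/5*pi_R + 4/15*pi_S
  pi_R = 2/5*pi_P + 2/5*pi_Q + 1/15*pi_R + 8/15*pi_S
  pi_S = 2/15*pi_P + 1/5*pi_Q + 2/15*pi_R + 1/15*pi_S
with normalization: pi_P + pi_Q + pi_R + pi_S = 1.

Using the first 3 balance equations plus normalization, the linear system A*pi = b is:
  [-13/15, 1/15, 3/5, 2/15] . pi = 0
  [1/3, -2/3, 1/5, 4/15] . pi = 0
  [2/5, 2/5, -14/15, 8/15] . pi = 0
  [1, 1, 1, 1] . pi = 1

Solving yields:
  pi_P = 35/134
  pi_Q = 170/603
  pi_R = 379/1206
  pi_S = 86/603

Verification (pi * P):
  35/134*2/15 + 170/603*1/15 + 379/1206*3/5 + 86/603*2/15 = 35/134 = pi_P  (ok)
  35/134*1/3 + 170/603*1/3 + 379/1206*1/5 + 86/603*4/15 = 170/603 = pi_Q  (ok)
  35/134*2/5 + 170/603*2/5 + 379/1206*1/15 + 86/603*8/15 = 379/1206 = pi_R  (ok)
  35/134*2/15 + 170/603*1/5 + 379/1206*2/15 + 86/603*1/15 = 86/603 = pi_S  (ok)

Answer: 35/134 170/603 379/1206 86/603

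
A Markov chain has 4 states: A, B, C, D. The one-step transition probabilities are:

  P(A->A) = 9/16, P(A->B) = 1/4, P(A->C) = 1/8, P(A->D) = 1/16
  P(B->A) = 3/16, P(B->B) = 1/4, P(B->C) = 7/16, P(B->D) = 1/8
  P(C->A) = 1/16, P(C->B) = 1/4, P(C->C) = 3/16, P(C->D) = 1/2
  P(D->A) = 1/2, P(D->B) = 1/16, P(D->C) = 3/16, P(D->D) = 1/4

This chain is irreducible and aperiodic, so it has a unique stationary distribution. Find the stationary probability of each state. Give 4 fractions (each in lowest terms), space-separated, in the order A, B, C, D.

The stationary distribution satisfies pi = pi * P, i.e.:
  pi_A = 9/16*pi_A + 3/16*pi_B + 1/16*pi_C + 1/2*pi_D
  pi_B = 1/4*pi_A + 1/4*pi_B + 1/4*pi_C + 1/16*pi_D
  pi_C = 1/8*pi_A + 7/16*pi_B + 3/16*pi_C + 3/16*pi_D
  pi_D = 1/16*pi_A + 1/8*pi_B + 1/2*pi_C + 1/4*pi_D
with normalization: pi_A + pi_B + pi_C + pi_D = 1.

Using the first 3 balance equations plus normalization, the linear system A*pi = b is:
  [-7/16, 3/16, 1/16, 1/2] . pi = 0
  [1/4, -3/4, 1/4, 1/16] . pi = 0
  [1/8, 7/16, -13/16, 3/16] . pi = 0
  [1, 1, 1, 1] . pi = 1

Solving yields:
  pi_A = 571/1579
  pi_B = 665/3158
  pi_C = 687/3158
  pi_D = 332/1579

Verification (pi * P):
  571/1579*9/16 + 665/3158*3/16 + 687/3158*1/16 + 332/1579*1/2 = 571/1579 = pi_A  (ok)
  571/1579*1/4 + 665/3158*1/4 + 687/3158*1/4 + 332/1579*1/16 = 665/3158 = pi_B  (ok)
  571/1579*1/8 + 665/3158*7/16 + 687/3158*3/16 + 332/1579*3/16 = 687/3158 = pi_C  (ok)
  571/1579*1/16 + 665/3158*1/8 + 687/3158*1/2 + 332/1579*1/4 = 332/1579 = pi_D  (ok)

Answer: 571/1579 665/3158 687/3158 332/1579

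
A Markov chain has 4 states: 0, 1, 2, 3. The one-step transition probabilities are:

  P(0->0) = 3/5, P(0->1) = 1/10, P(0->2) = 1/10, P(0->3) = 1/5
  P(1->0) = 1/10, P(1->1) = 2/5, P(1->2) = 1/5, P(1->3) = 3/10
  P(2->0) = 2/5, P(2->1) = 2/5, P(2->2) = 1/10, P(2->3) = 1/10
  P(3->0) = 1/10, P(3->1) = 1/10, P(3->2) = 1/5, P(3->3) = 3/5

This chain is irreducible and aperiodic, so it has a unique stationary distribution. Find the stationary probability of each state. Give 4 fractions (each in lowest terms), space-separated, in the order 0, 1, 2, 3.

The stationary distribution satisfies pi = pi * P, i.e.:
  pi_0 = 3/5*pi_0 + 1/10*pi_1 + 2/5*pi_2 + 1/10*pi_3
  pi_1 = 1/10*pi_0 + 2/5*pi_1 + 2/5*pi_2 + 1/10*pi_3
  pi_2 = 1/10*pi_0 + 1/5*pi_1 + 1/10*pi_2 + 1/5*pi_3
  pi_3 = 1/5*pi_0 + 3/10*pi_1 + 1/10*pi_2 + 3/5*pi_3
with normalization: pi_0 + pi_1 + pi_2 + pi_3 = 1.

Using the first 3 balance equations plus normalization, the linear system A*pi = b is:
  [-2/5, 1/10, 2/5, 1/10] . pi = 0
  [1/10, -3/5, 2/5, 1/10] . pi = 0
  [1/10, 1/5, -9/10, 1/5] . pi = 0
  [1, 1, 1, 1] . pi = 1

Solving yields:
  pi_0 = 17/58
  pi_1 = 85/406
  pi_2 = 9/58
  pi_3 = 139/406

Verification (pi * P):
  17/58*3/5 + 85/406*1/10 + 9/58*2/5 + 139/406*1/10 = 17/58 = pi_0  (ok)
  17/58*1/10 + 85/406*2/5 + 9/58*2/5 + 139/406*1/10 = 85/406 = pi_1  (ok)
  17/58*1/10 + 85/406*1/5 + 9/58*1/10 + 139/406*1/5 = 9/58 = pi_2  (ok)
  17/58*1/5 + 85/406*3/10 + 9/58*1/10 + 139/406*3/5 = 139/406 = pi_3  (ok)

Answer: 17/58 85/406 9/58 139/406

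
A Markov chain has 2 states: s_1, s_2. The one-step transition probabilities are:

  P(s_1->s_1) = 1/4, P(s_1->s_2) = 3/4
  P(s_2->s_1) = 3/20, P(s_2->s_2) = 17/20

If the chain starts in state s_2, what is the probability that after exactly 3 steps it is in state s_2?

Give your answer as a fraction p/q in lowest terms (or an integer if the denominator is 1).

Answer: 1667/2000

Derivation:
Computing P^3 by repeated multiplication:
P^1 =
  s_1: [1/4, 3/4]
  s_2: [3/20, 17/20]
P^2 =
  s_1: [7/40, 33/40]
  s_2: [33/200, 167/200]
P^3 =
  s_1: [67/400, 333/400]
  s_2: [333/2000, 1667/2000]

(P^3)[s_2 -> s_2] = 1667/2000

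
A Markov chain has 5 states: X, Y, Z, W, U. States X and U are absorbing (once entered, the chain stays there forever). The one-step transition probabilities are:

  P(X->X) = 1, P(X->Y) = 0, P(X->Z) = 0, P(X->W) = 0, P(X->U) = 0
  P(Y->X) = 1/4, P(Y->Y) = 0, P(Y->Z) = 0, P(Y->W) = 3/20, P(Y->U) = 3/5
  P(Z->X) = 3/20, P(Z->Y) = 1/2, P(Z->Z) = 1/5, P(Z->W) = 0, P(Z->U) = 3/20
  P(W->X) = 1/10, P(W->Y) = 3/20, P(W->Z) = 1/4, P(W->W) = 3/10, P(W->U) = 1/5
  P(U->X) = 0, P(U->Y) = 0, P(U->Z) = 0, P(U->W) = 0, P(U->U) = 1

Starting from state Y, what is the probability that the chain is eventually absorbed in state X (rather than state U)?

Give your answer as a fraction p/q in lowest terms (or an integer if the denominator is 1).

Let a_i = P(absorbed in X | start in state i).
Boundary conditions: a_X = 1, a_U = 0.
For each transient state i, a_i = sum_j P(i->j) * a_j:
  a_Y = 1/4*a_X + 0*a_Y + 0*a_Z + 3/20*a_W + 3/5*a_U
  a_Z = 3/20*a_X + 1/2*a_Y + 1/5*a_Z + 0*a_W + 3/20*a_U
  a_W = 1/10*a_X + 3/20*a_Y + 1/4*a_Z + 3/10*a_W + 1/5*a_U

Substituting a_X = 1 and a_U = 0, rearrange to (I - Q) a = r where r[i] = P(i -> X):
  [1, 0, -3/20] . (a_Y, a_Z, a_W) = 1/4
  [-1/2, 4/5, 0] . (a_Y, a_Z, a_W) = 3/20
  [-3/20, -1/4, 7/10] . (a_Y, a_Z, a_W) = 1/10

Solving yields:
  a_Y = 97/322
  a_Z = 121/322
  a_W = 55/161

Starting state is Y, so the absorption probability is a_Y = 97/322.

Answer: 97/322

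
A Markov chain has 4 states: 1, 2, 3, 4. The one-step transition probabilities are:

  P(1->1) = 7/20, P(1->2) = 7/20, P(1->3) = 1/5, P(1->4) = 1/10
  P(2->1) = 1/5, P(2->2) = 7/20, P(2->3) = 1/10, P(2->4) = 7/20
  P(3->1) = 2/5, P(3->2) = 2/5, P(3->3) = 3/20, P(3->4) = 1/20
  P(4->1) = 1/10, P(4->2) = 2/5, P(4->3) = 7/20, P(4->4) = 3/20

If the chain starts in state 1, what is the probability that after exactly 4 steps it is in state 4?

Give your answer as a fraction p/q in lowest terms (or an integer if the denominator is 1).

Answer: 30781/160000

Derivation:
Computing P^4 by repeated multiplication:
P^1 =
  1: [7/20, 7/20, 1/5, 1/10]
  2: [1/5, 7/20, 1/10, 7/20]
  3: [2/5, 2/5, 3/20, 1/20]
  4: [1/10, 2/5, 7/20, 3/20]
P^2 =
  1: [113/400, 73/200, 17/100, 73/400]
  2: [43/200, 149/400, 17/80, 1/5]
  3: [57/200, 9/25, 4/25, 39/200]
  4: [27/100, 3/8, 33/200, 19/100]
P^3 =
  1: [413/1600, 2941/8000, 1459/8000, 307/1600]
  2: [1019/4000, 593/1600, 1457/8000, 77/400]
  3: [1021/4000, 1471/4000, 741/4000, 767/4000]
  4: [509/2000, 1471/4000, 731/4000, 39/200]
P^4 =
  1: [40961/160000, 29497/80000, 1829/10000, 30781/160000]
  2: [20431/80000, 58997/160000, 29233/160000, 7727/40000]
  3: [20493/80000, 7377/20000, 7309/40000, 15381/80000]
  4: [10209/40000, 29511/80000, 14667/80000, 3851/20000]

(P^4)[1 -> 4] = 30781/160000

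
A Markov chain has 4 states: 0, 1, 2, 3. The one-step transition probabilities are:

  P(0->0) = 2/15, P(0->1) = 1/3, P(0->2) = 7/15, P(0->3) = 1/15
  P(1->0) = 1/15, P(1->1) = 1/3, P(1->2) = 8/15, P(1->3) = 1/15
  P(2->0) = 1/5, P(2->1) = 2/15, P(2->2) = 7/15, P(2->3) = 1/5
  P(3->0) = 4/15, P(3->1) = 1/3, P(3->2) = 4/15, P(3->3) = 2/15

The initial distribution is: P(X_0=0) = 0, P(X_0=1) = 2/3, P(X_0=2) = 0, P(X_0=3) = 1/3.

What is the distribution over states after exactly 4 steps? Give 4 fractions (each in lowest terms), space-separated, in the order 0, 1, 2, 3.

Answer: 25252/151875 4084/16875 23032/50625 20771/151875

Derivation:
Propagating the distribution step by step (d_{t+1} = d_t * P):
d_0 = (0=0, 1=2/3, 2=0, 3=1/3)
  d_1[0] = 0*2/15 + 2/3*1/15 + 0*1/5 + 1/3*4/15 = 2/15
  d_1[1] = 0*1/3 + 2/3*1/3 + 0*2/15 + 1/3*1/3 = 1/3
  d_1[2] = 0*7/15 + 2/3*8/15 + 0*7/15 + 1/3*4/15 = 4/9
  d_1[3] = 0*1/15 + 2/3*1/15 + 0*1/5 + 1/3*2/15 = 4/45
d_1 = (0=2/15, 1=1/3, 2=4/9, 3=4/45)
  d_2[0] = 2/15*2/15 + 1/3*1/15 + 4/9*1/5 + 4/45*4/15 = 103/675
  d_2[1] = 2/15*1/3 + 1/3*1/3 + 4/9*2/15 + 4/45*1/3 = 11/45
  d_2[2] = 2/15*7/15 + 1/3*8/15 + 4/9*7/15 + 4/45*4/15 = 106/225
  d_2[3] = 2/15*1/15 + 1/3*1/15 + 4/9*1/5 + 4/45*2/15 = 89/675
d_2 = (0=103/675, 1=11/45, 2=106/225, 3=89/675)
  d_3[0] = 103/675*2/15 + 11/45*1/15 + 106/225*1/5 + 89/675*4/15 = 1681/10125
  d_3[1] = 103/675*1/3 + 11/45*1/3 + 106/225*2/15 + 89/675*1/3 = 269/1125
  d_3[2] = 103/675*7/15 + 11/45*8/15 + 106/225*7/15 + 89/675*4/15 = 1541/3375
  d_3[3] = 103/675*1/15 + 11/45*1/15 + 106/225*1/5 + 89/675*2/15 = 56/405
d_3 = (0=1681/10125, 1=269/1125, 2=1541/3375, 3=56/405)
  d_4[0] = 1681/10125*2/15 + 269/1125*1/15 + 1541/3375*1/5 + 56/405*4/15 = 25252/151875
  d_4[1] = 1681/10125*1/3 + 269/1125*1/3 + 1541/3375*2/15 + 56/405*1/3 = 4084/16875
  d_4[2] = 1681/10125*7/15 + 269/1125*8/15 + 1541/3375*7/15 + 56/405*4/15 = 23032/50625
  d_4[3] = 1681/10125*1/15 + 269/1125*1/15 + 1541/3375*1/5 + 56/405*2/15 = 20771/151875
d_4 = (0=25252/151875, 1=4084/16875, 2=23032/50625, 3=20771/151875)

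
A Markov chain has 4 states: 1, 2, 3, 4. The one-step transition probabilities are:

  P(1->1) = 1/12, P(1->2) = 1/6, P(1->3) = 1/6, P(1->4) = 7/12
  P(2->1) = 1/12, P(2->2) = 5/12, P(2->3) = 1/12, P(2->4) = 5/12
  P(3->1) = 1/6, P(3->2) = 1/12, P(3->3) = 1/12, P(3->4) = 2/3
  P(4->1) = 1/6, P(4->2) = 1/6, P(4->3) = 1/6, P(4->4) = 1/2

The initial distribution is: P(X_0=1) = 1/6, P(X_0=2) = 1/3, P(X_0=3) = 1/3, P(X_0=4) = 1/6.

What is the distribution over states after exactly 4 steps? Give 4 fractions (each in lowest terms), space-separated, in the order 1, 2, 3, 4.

Answer: 5717/41472 403/1944 67/486 64321/124416

Derivation:
Propagating the distribution step by step (d_{t+1} = d_t * P):
d_0 = (1=1/6, 2=1/3, 3=1/3, 4=1/6)
  d_1[1] = 1/6*1/12 + 1/3*1/12 + 1/3*1/6 + 1/6*1/6 = 1/8
  d_1[2] = 1/6*1/6 + 1/3*5/12 + 1/3*1/12 + 1/6*1/6 = 2/9
  d_1[3] = 1/6*1/6 + 1/3*1/12 + 1/3*1/12 + 1/6*1/6 = 1/9
  d_1[4] = 1/6*7/12 + 1/3*5/12 + 1/3*2/3 + 1/6*1/2 = 13/24
d_1 = (1=1/8, 2=2/9, 3=1/9, 4=13/24)
  d_2[1] = 1/8*1/12 + 2/9*1/12 + 1/9*1/6 + 13/24*1/6 = 119/864
  d_2[2] = 1/8*1/6 + 2/9*5/12 + 1/9*1/12 + 13/24*1/6 = 23/108
  d_2[3] = 1/8*1/6 + 2/9*1/12 + 1/9*1/12 + 13/24*1/6 = 5/36
  d_2[4] = 1/8*7/12 + 2/9*5/12 + 1/9*2/3 + 13/24*1/2 = 49/96
d_2 = (1=119/864, 2=23/108, 3=5/36, 4=49/96)
  d_3[1] = 119/864*1/12 + 23/108*1/12 + 5/36*1/6 + 49/96*1/6 = 475/3456
  d_3[2] = 119/864*1/6 + 23/108*5/12 + 5/36*1/12 + 49/96*1/6 = 5/24
  d_3[3] = 119/864*1/6 + 23/108*1/12 + 5/36*1/12 + 49/96*1/6 = 89/648
  d_3[4] = 119/864*7/12 + 23/108*5/12 + 5/36*2/3 + 49/96*1/2 = 5359/10368
d_3 = (1=475/3456, 2=5/24, 3=89/648, 4=5359/10368)
  d_4[1] = 475/3456*1/12 + 5/24*1/12 + 89/648*1/6 + 5359/10368*1/6 = 5717/41472
  d_4[2] = 475/3456*1/6 + 5/24*5/12 + 89/648*1/12 + 5359/10368*1/6 = 403/1944
  d_4[3] = 475/3456*1/6 + 5/24*1/12 + 89/648*1/12 + 5359/10368*1/6 = 67/486
  d_4[4] = 475/3456*7/12 + 5/24*5/12 + 89/648*2/3 + 5359/10368*1/2 = 64321/124416
d_4 = (1=5717/41472, 2=403/1944, 3=67/486, 4=64321/124416)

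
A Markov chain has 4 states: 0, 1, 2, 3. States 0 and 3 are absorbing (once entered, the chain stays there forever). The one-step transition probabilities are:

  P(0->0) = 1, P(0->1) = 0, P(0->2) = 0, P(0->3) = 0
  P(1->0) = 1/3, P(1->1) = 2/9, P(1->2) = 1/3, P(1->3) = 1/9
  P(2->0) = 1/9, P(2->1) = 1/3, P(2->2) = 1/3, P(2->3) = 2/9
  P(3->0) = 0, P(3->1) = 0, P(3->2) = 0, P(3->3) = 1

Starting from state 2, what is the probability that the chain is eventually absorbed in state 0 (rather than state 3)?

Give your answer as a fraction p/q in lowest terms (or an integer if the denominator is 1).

Answer: 16/33

Derivation:
Let a_i = P(absorbed in 0 | start in state i).
Boundary conditions: a_0 = 1, a_3 = 0.
For each transient state i, a_i = sum_j P(i->j) * a_j:
  a_1 = 1/3*a_0 + 2/9*a_1 + 1/3*a_2 + 1/9*a_3
  a_2 = 1/9*a_0 + 1/3*a_1 + 1/3*a_2 + 2/9*a_3

Substituting a_0 = 1 and a_3 = 0, rearrange to (I - Q) a = r where r[i] = P(i -> 0):
  [7/9, -1/3] . (a_1, a_2) = 1/3
  [-1/3, 2/3] . (a_1, a_2) = 1/9

Solving yields:
  a_1 = 7/11
  a_2 = 16/33

Starting state is 2, so the absorption probability is a_2 = 16/33.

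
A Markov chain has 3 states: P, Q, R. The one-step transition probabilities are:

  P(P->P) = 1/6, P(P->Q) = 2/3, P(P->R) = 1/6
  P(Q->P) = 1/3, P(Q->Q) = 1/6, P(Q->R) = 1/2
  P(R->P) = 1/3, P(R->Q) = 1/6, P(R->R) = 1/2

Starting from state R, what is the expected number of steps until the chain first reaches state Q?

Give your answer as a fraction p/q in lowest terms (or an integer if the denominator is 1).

Let h_i = expected steps to first reach Q from state i.
Boundary: h_Q = 0.
First-step equations for the other states:
  h_P = 1 + 1/6*h_P + 2/3*h_Q + 1/6*h_R
  h_R = 1 + 1/3*h_P + 1/6*h_Q + 1/2*h_R

Substituting h_Q = 0 and rearranging gives the linear system (I - Q) h = 1:
  [5/6, -1/6] . (h_P, h_R) = 1
  [-1/3, 1/2] . (h_P, h_R) = 1

Solving yields:
  h_P = 24/13
  h_R = 42/13

Starting state is R, so the expected hitting time is h_R = 42/13.

Answer: 42/13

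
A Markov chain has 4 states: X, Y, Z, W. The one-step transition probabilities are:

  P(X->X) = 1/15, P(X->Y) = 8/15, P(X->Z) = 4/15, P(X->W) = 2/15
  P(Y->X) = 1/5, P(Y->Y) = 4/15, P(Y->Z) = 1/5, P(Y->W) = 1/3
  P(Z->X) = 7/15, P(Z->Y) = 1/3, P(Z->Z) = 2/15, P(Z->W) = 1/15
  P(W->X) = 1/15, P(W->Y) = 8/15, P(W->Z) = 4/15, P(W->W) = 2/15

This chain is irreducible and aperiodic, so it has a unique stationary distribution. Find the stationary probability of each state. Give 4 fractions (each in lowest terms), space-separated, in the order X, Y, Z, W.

The stationary distribution satisfies pi = pi * P, i.e.:
  pi_X = 1/15*pi_X + 1/5*pi_Y + 7/15*pi_Z + 1/15*pi_W
  pi_Y = 8/15*pi_X + 4/15*pi_Y + 1/3*pi_Z + 8/15*pi_W
  pi_Z = 4/15*pi_X + 1/5*pi_Y + 2/15*pi_Z + 4/15*pi_W
  pi_W = 2/15*pi_X + 1/3*pi_Y + 1/15*pi_Z + 2/15*pi_W
with normalization: pi_X + pi_Y + pi_Z + pi_W = 1.

Using the first 3 balance equations plus normalization, the linear system A*pi = b is:
  [-14/15, 1/5, 7/15, 1/15] . pi = 0
  [8/15, -11/15, 1/3, 8/15] . pi = 0
  [4/15, 1/5, -13/15, 4/15] . pi = 0
  [1, 1, 1, 1] . pi = 1

Solving yields:
  pi_X = 61/300
  pi_Y = 31/80
  pi_Z = 17/80
  pi_W = 59/300

Verification (pi * P):
  61/300*1/15 + 31/80*1/5 + 17/80*7/15 + 59/300*1/15 = 61/300 = pi_X  (ok)
  61/300*8/15 + 31/80*4/15 + 17/80*1/3 + 59/300*8/15 = 31/80 = pi_Y  (ok)
  61/300*4/15 + 31/80*1/5 + 17/80*2/15 + 59/300*4/15 = 17/80 = pi_Z  (ok)
  61/300*2/15 + 31/80*1/3 + 17/80*1/15 + 59/300*2/15 = 59/300 = pi_W  (ok)

Answer: 61/300 31/80 17/80 59/300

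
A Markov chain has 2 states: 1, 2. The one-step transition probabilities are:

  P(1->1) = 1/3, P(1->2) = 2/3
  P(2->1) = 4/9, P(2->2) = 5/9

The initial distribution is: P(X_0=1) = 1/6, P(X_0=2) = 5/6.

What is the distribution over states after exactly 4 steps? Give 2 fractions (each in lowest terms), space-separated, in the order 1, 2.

Propagating the distribution step by step (d_{t+1} = d_t * P):
d_0 = (1=1/6, 2=5/6)
  d_1[1] = 1/6*1/3 + 5/6*4/9 = 23/54
  d_1[2] = 1/6*2/3 + 5/6*5/9 = 31/54
d_1 = (1=23/54, 2=31/54)
  d_2[1] = 23/54*1/3 + 31/54*4/9 = 193/486
  d_2[2] = 23/54*2/3 + 31/54*5/9 = 293/486
d_2 = (1=193/486, 2=293/486)
  d_3[1] = 193/486*1/3 + 293/486*4/9 = 1751/4374
  d_3[2] = 193/486*2/3 + 293/486*5/9 = 2623/4374
d_3 = (1=1751/4374, 2=2623/4374)
  d_4[1] = 1751/4374*1/3 + 2623/4374*4/9 = 15745/39366
  d_4[2] = 1751/4374*2/3 + 2623/4374*5/9 = 23621/39366
d_4 = (1=15745/39366, 2=23621/39366)

Answer: 15745/39366 23621/39366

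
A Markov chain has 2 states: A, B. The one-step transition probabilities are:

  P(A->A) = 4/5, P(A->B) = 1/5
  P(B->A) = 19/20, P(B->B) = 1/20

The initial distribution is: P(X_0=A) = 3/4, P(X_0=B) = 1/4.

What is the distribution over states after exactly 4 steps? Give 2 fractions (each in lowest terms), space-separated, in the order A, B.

Answer: 528671/640000 111329/640000

Derivation:
Propagating the distribution step by step (d_{t+1} = d_t * P):
d_0 = (A=3/4, B=1/4)
  d_1[A] = 3/4*4/5 + 1/4*19/20 = 67/80
  d_1[B] = 3/4*1/5 + 1/4*1/20 = 13/80
d_1 = (A=67/80, B=13/80)
  d_2[A] = 67/80*4/5 + 13/80*19/20 = 1319/1600
  d_2[B] = 67/80*1/5 + 13/80*1/20 = 281/1600
d_2 = (A=1319/1600, B=281/1600)
  d_3[A] = 1319/1600*4/5 + 281/1600*19/20 = 26443/32000
  d_3[B] = 1319/1600*1/5 + 281/1600*1/20 = 5557/32000
d_3 = (A=26443/32000, B=5557/32000)
  d_4[A] = 26443/32000*4/5 + 5557/32000*19/20 = 528671/640000
  d_4[B] = 26443/32000*1/5 + 5557/32000*1/20 = 111329/640000
d_4 = (A=528671/640000, B=111329/640000)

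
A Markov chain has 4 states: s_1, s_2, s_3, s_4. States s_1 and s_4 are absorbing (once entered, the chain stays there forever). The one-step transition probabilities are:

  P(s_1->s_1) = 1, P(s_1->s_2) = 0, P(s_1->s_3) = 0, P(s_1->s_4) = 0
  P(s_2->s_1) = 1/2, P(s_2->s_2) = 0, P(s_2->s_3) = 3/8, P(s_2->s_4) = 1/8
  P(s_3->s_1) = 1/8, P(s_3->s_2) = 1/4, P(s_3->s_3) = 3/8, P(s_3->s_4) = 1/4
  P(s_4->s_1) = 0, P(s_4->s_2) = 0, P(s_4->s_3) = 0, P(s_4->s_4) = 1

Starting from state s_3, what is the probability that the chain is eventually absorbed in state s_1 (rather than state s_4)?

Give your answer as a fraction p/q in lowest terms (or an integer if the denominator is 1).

Let a_i = P(absorbed in s_1 | start in state i).
Boundary conditions: a_s_1 = 1, a_s_4 = 0.
For each transient state i, a_i = sum_j P(i->j) * a_j:
  a_s_2 = 1/2*a_s_1 + 0*a_s_2 + 3/8*a_s_3 + 1/8*a_s_4
  a_s_3 = 1/8*a_s_1 + 1/4*a_s_2 + 3/8*a_s_3 + 1/4*a_s_4

Substituting a_s_1 = 1 and a_s_4 = 0, rearrange to (I - Q) a = r where r[i] = P(i -> s_1):
  [1, -3/8] . (a_s_2, a_s_3) = 1/2
  [-1/4, 5/8] . (a_s_2, a_s_3) = 1/8

Solving yields:
  a_s_2 = 23/34
  a_s_3 = 8/17

Starting state is s_3, so the absorption probability is a_s_3 = 8/17.

Answer: 8/17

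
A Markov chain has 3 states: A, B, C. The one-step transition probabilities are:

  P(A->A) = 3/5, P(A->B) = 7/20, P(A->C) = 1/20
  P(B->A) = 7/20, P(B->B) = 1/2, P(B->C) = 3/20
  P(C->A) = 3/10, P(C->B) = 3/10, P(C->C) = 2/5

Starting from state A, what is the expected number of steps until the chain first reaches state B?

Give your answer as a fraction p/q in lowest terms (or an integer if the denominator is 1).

Answer: 26/9

Derivation:
Let h_i = expected steps to first reach B from state i.
Boundary: h_B = 0.
First-step equations for the other states:
  h_A = 1 + 3/5*h_A + 7/20*h_B + 1/20*h_C
  h_C = 1 + 3/10*h_A + 3/10*h_B + 2/5*h_C

Substituting h_B = 0 and rearranging gives the linear system (I - Q) h = 1:
  [2/5, -1/20] . (h_A, h_C) = 1
  [-3/10, 3/5] . (h_A, h_C) = 1

Solving yields:
  h_A = 26/9
  h_C = 28/9

Starting state is A, so the expected hitting time is h_A = 26/9.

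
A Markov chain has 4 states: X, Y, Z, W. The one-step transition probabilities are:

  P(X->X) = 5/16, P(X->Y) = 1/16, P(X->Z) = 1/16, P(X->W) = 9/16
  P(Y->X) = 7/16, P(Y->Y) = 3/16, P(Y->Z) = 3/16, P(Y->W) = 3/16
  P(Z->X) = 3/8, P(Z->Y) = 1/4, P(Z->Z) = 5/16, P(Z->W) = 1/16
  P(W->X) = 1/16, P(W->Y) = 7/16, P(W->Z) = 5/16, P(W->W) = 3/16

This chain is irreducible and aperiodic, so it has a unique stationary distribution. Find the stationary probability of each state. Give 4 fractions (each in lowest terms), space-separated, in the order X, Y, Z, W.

Answer: 663/2306 535/2306 244/1153 310/1153

Derivation:
The stationary distribution satisfies pi = pi * P, i.e.:
  pi_X = 5/16*pi_X + 7/16*pi_Y + 3/8*pi_Z + 1/16*pi_W
  pi_Y = 1/16*pi_X + 3/16*pi_Y + 1/4*pi_Z + 7/16*pi_W
  pi_Z = 1/16*pi_X + 3/16*pi_Y + 5/16*pi_Z + 5/16*pi_W
  pi_W = 9/16*pi_X + 3/16*pi_Y + 1/16*pi_Z + 3/16*pi_W
with normalization: pi_X + pi_Y + pi_Z + pi_W = 1.

Using the first 3 balance equations plus normalization, the linear system A*pi = b is:
  [-11/16, 7/16, 3/8, 1/16] . pi = 0
  [1/16, -13/16, 1/4, 7/16] . pi = 0
  [1/16, 3/16, -11/16, 5/16] . pi = 0
  [1, 1, 1, 1] . pi = 1

Solving yields:
  pi_X = 663/2306
  pi_Y = 535/2306
  pi_Z = 244/1153
  pi_W = 310/1153

Verification (pi * P):
  663/2306*5/16 + 535/2306*7/16 + 244/1153*3/8 + 310/1153*1/16 = 663/2306 = pi_X  (ok)
  663/2306*1/16 + 535/2306*3/16 + 244/1153*1/4 + 310/1153*7/16 = 535/2306 = pi_Y  (ok)
  663/2306*1/16 + 535/2306*3/16 + 244/1153*5/16 + 310/1153*5/16 = 244/1153 = pi_Z  (ok)
  663/2306*9/16 + 535/2306*3/16 + 244/1153*1/16 + 310/1153*3/16 = 310/1153 = pi_W  (ok)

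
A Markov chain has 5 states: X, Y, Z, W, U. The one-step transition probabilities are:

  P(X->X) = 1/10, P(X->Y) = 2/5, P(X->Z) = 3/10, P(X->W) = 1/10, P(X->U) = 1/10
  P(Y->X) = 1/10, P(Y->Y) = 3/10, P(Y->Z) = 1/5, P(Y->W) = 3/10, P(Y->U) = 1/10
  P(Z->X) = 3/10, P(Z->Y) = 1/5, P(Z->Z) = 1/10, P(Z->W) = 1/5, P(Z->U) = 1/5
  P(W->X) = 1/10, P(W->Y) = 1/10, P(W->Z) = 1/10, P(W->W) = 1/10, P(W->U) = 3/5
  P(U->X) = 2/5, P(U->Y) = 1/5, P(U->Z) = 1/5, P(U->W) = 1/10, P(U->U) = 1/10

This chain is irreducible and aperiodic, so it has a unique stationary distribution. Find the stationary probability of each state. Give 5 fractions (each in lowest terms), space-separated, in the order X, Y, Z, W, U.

Answer: 2803/14183 270/1091 2617/14183 2382/14183 2871/14183

Derivation:
The stationary distribution satisfies pi = pi * P, i.e.:
  pi_X = 1/10*pi_X + 1/10*pi_Y + 3/10*pi_Z + 1/10*pi_W + 2/5*pi_U
  pi_Y = 2/5*pi_X + 3/10*pi_Y + 1/5*pi_Z + 1/10*pi_W + 1/5*pi_U
  pi_Z = 3/10*pi_X + 1/5*pi_Y + 1/10*pi_Z + 1/10*pi_W + 1/5*pi_U
  pi_W = 1/10*pi_X + 3/10*pi_Y + 1/5*pi_Z + 1/10*pi_W + 1/10*pi_U
  pi_U = 1/10*pi_X + 1/10*pi_Y + 1/5*pi_Z + 3/5*pi_W + 1/10*pi_U
with normalization: pi_X + pi_Y + pi_Z + pi_W + pi_U = 1.

Using the first 4 balance equations plus normalization, the linear system A*pi = b is:
  [-9/10, 1/10, 3/10, 1/10, 2/5] . pi = 0
  [2/5, -7/10, 1/5, 1/10, 1/5] . pi = 0
  [3/10, 1/5, -9/10, 1/10, 1/5] . pi = 0
  [1/10, 3/10, 1/5, -9/10, 1/10] . pi = 0
  [1, 1, 1, 1, 1] . pi = 1

Solving yields:
  pi_X = 2803/14183
  pi_Y = 270/1091
  pi_Z = 2617/14183
  pi_W = 2382/14183
  pi_U = 2871/14183

Verification (pi * P):
  2803/14183*1/10 + 270/1091*1/10 + 2617/14183*3/10 + 2382/14183*1/10 + 2871/14183*2/5 = 2803/14183 = pi_X  (ok)
  2803/14183*2/5 + 270/1091*3/10 + 2617/14183*1/5 + 2382/14183*1/10 + 2871/14183*1/5 = 270/1091 = pi_Y  (ok)
  2803/14183*3/10 + 270/1091*1/5 + 2617/14183*1/10 + 2382/14183*1/10 + 2871/14183*1/5 = 2617/14183 = pi_Z  (ok)
  2803/14183*1/10 + 270/1091*3/10 + 2617/14183*1/5 + 2382/14183*1/10 + 2871/14183*1/10 = 2382/14183 = pi_W  (ok)
  2803/14183*1/10 + 270/1091*1/10 + 2617/14183*1/5 + 2382/14183*3/5 + 2871/14183*1/10 = 2871/14183 = pi_U  (ok)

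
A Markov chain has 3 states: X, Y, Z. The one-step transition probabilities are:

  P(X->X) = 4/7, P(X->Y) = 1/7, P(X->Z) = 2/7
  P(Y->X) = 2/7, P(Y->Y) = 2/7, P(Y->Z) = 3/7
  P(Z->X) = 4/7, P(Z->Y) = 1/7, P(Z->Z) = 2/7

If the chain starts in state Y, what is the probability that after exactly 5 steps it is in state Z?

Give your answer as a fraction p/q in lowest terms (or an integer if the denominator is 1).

Computing P^5 by repeated multiplication:
P^1 =
  X: [4/7, 1/7, 2/7]
  Y: [2/7, 2/7, 3/7]
  Z: [4/7, 1/7, 2/7]
P^2 =
  X: [26/49, 8/49, 15/49]
  Y: [24/49, 9/49, 16/49]
  Z: [26/49, 8/49, 15/49]
P^3 =
  X: [180/343, 57/343, 106/343]
  Y: [178/343, 58/343, 107/343]
  Z: [180/343, 57/343, 106/343]
P^4 =
  X: [1258/2401, 400/2401, 743/2401]
  Y: [1256/2401, 401/2401, 744/2401]
  Z: [1258/2401, 400/2401, 743/2401]
P^5 =
  X: [8804/16807, 2801/16807, 5202/16807]
  Y: [8802/16807, 2802/16807, 5203/16807]
  Z: [8804/16807, 2801/16807, 5202/16807]

(P^5)[Y -> Z] = 5203/16807

Answer: 5203/16807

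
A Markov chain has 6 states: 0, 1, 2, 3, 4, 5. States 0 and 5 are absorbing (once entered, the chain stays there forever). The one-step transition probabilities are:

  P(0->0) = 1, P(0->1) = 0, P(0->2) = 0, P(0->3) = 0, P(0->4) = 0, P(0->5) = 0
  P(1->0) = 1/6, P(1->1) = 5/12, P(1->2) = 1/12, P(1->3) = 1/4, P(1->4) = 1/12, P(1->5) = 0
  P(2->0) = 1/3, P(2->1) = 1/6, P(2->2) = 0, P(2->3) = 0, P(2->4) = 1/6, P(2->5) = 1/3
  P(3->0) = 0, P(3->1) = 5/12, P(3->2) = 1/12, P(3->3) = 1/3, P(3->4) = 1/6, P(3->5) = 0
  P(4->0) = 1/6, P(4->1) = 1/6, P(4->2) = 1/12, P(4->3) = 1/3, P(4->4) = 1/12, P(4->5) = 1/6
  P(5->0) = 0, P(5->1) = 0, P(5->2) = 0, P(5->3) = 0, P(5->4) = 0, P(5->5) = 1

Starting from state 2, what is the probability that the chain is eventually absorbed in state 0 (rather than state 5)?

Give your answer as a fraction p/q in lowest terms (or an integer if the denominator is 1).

Answer: 259/460

Derivation:
Let a_i = P(absorbed in 0 | start in state i).
Boundary conditions: a_0 = 1, a_5 = 0.
For each transient state i, a_i = sum_j P(i->j) * a_j:
  a_1 = 1/6*a_0 + 5/12*a_1 + 1/12*a_2 + 1/4*a_3 + 1/12*a_4 + 0*a_5
  a_2 = 1/3*a_0 + 1/6*a_1 + 0*a_2 + 0*a_3 + 1/6*a_4 + 1/3*a_5
  a_3 = 0*a_0 + 5/12*a_1 + 1/12*a_2 + 1/3*a_3 + 1/6*a_4 + 0*a_5
  a_4 = 1/6*a_0 + 1/6*a_1 + 1/12*a_2 + 1/3*a_3 + 1/12*a_4 + 1/6*a_5

Substituting a_0 = 1 and a_5 = 0, rearrange to (I - Q) a = r where r[i] = P(i -> 0):
  [7/12, -1/12, -1/4, -1/12] . (a_1, a_2, a_3, a_4) = 1/6
  [-1/6, 1, 0, -1/6] . (a_1, a_2, a_3, a_4) = 1/3
  [-5/12, -1/12, 2/3, -1/6] . (a_1, a_2, a_3, a_4) = 0
  [-1/6, -1/12, -1/3, 11/12] . (a_1, a_2, a_3, a_4) = 1/6

Solving yields:
  a_1 = 347/460
  a_2 = 259/460
  a_3 = 321/460
  a_4 = 287/460

Starting state is 2, so the absorption probability is a_2 = 259/460.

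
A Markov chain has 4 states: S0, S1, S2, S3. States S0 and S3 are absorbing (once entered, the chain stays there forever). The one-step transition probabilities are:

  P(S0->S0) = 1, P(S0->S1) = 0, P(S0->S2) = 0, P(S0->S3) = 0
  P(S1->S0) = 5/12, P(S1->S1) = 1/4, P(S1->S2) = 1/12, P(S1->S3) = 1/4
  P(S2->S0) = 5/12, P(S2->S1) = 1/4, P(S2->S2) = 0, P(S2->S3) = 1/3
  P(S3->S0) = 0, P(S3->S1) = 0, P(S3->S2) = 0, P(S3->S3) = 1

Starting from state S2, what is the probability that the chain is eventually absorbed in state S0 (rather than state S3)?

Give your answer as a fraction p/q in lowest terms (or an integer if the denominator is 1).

Let a_i = P(absorbed in S0 | start in state i).
Boundary conditions: a_S0 = 1, a_S3 = 0.
For each transient state i, a_i = sum_j P(i->j) * a_j:
  a_S1 = 5/12*a_S0 + 1/4*a_S1 + 1/12*a_S2 + 1/4*a_S3
  a_S2 = 5/12*a_S0 + 1/4*a_S1 + 0*a_S2 + 1/3*a_S3

Substituting a_S0 = 1 and a_S3 = 0, rearrange to (I - Q) a = r where r[i] = P(i -> S0):
  [3/4, -1/12] . (a_S1, a_S2) = 5/12
  [-1/4, 1] . (a_S1, a_S2) = 5/12

Solving yields:
  a_S1 = 13/21
  a_S2 = 4/7

Starting state is S2, so the absorption probability is a_S2 = 4/7.

Answer: 4/7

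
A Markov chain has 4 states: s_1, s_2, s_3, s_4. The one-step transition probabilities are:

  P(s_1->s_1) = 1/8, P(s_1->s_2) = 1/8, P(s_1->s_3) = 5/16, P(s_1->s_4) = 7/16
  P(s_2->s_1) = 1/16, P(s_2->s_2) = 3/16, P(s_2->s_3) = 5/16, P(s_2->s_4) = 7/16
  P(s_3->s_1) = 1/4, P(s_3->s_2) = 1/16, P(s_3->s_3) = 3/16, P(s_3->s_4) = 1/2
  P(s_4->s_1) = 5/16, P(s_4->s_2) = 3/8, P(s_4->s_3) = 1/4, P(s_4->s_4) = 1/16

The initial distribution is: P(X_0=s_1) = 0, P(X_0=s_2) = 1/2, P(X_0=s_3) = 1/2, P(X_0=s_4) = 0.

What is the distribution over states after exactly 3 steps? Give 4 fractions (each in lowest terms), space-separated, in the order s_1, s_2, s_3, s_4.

Answer: 397/2048 1583/8192 135/512 2861/8192

Derivation:
Propagating the distribution step by step (d_{t+1} = d_t * P):
d_0 = (s_1=0, s_2=1/2, s_3=1/2, s_4=0)
  d_1[s_1] = 0*1/8 + 1/2*1/16 + 1/2*1/4 + 0*5/16 = 5/32
  d_1[s_2] = 0*1/8 + 1/2*3/16 + 1/2*1/16 + 0*3/8 = 1/8
  d_1[s_3] = 0*5/16 + 1/2*5/16 + 1/2*3/16 + 0*1/4 = 1/4
  d_1[s_4] = 0*7/16 + 1/2*7/16 + 1/2*1/2 + 0*1/16 = 15/32
d_1 = (s_1=5/32, s_2=1/8, s_3=1/4, s_4=15/32)
  d_2[s_1] = 5/32*1/8 + 1/8*1/16 + 1/4*1/4 + 15/32*5/16 = 121/512
  d_2[s_2] = 5/32*1/8 + 1/8*3/16 + 1/4*1/16 + 15/32*3/8 = 15/64
  d_2[s_3] = 5/32*5/16 + 1/8*5/16 + 1/4*3/16 + 15/32*1/4 = 129/512
  d_2[s_4] = 5/32*7/16 + 1/8*7/16 + 1/4*1/2 + 15/32*1/16 = 71/256
d_2 = (s_1=121/512, s_2=15/64, s_3=129/512, s_4=71/256)
  d_3[s_1] = 121/512*1/8 + 15/64*1/16 + 129/512*1/4 + 71/256*5/16 = 397/2048
  d_3[s_2] = 121/512*1/8 + 15/64*3/16 + 129/512*1/16 + 71/256*3/8 = 1583/8192
  d_3[s_3] = 121/512*5/16 + 15/64*5/16 + 129/512*3/16 + 71/256*1/4 = 135/512
  d_3[s_4] = 121/512*7/16 + 15/64*7/16 + 129/512*1/2 + 71/256*1/16 = 2861/8192
d_3 = (s_1=397/2048, s_2=1583/8192, s_3=135/512, s_4=2861/8192)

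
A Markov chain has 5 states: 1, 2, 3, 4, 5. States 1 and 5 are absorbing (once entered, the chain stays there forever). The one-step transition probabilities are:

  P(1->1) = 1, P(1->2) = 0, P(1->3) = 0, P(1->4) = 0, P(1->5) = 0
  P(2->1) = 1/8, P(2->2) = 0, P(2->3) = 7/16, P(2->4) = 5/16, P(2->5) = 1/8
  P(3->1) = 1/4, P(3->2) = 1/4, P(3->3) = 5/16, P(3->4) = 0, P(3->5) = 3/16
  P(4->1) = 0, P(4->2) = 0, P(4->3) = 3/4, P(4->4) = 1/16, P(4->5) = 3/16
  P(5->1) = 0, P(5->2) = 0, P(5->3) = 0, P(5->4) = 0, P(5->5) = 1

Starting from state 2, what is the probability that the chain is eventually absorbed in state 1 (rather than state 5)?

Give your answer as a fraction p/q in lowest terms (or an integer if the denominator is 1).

Let a_i = P(absorbed in 1 | start in state i).
Boundary conditions: a_1 = 1, a_5 = 0.
For each transient state i, a_i = sum_j P(i->j) * a_j:
  a_2 = 1/8*a_1 + 0*a_2 + 7/16*a_3 + 5/16*a_4 + 1/8*a_5
  a_3 = 1/4*a_1 + 1/4*a_2 + 5/16*a_3 + 0*a_4 + 3/16*a_5
  a_4 = 0*a_1 + 0*a_2 + 3/4*a_3 + 1/16*a_4 + 3/16*a_5

Substituting a_1 = 1 and a_5 = 0, rearrange to (I - Q) a = r where r[i] = P(i -> 1):
  [1, -7/16, -5/16] . (a_2, a_3, a_4) = 1/8
  [-1/4, 11/16, 0] . (a_2, a_3, a_4) = 1/4
  [0, -3/4, 15/16] . (a_2, a_3, a_4) = 0

Solving yields:
  a_2 = 1/2
  a_3 = 6/11
  a_4 = 24/55

Starting state is 2, so the absorption probability is a_2 = 1/2.

Answer: 1/2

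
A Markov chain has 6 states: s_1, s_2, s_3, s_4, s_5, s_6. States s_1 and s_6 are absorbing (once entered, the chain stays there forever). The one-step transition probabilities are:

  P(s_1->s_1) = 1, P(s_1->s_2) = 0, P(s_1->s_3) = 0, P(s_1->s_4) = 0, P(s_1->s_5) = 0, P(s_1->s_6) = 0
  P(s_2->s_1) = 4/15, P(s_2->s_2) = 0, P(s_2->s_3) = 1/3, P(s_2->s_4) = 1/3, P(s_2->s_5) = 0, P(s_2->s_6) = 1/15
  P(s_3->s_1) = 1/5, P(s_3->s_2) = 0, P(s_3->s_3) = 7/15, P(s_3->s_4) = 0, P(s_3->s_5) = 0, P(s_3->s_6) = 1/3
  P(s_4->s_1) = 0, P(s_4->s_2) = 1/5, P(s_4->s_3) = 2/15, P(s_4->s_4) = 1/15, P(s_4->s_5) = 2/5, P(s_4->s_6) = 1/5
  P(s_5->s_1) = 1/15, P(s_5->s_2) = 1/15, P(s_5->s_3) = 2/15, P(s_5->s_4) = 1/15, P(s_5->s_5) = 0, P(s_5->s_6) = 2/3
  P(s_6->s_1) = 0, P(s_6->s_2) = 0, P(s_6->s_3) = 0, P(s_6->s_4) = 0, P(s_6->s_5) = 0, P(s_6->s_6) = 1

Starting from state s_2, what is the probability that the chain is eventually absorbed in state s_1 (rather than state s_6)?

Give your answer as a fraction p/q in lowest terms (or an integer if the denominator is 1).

Let a_i = P(absorbed in s_1 | start in state i).
Boundary conditions: a_s_1 = 1, a_s_6 = 0.
For each transient state i, a_i = sum_j P(i->j) * a_j:
  a_s_2 = 4/15*a_s_1 + 0*a_s_2 + 1/3*a_s_3 + 1/3*a_s_4 + 0*a_s_5 + 1/15*a_s_6
  a_s_3 = 1/5*a_s_1 + 0*a_s_2 + 7/15*a_s_3 + 0*a_s_4 + 0*a_s_5 + 1/3*a_s_6
  a_s_4 = 0*a_s_1 + 1/5*a_s_2 + 2/15*a_s_3 + 1/15*a_s_4 + 2/5*a_s_5 + 1/5*a_s_6
  a_s_5 = 1/15*a_s_1 + 1/15*a_s_2 + 2/15*a_s_3 + 1/15*a_s_4 + 0*a_s_5 + 2/3*a_s_6

Substituting a_s_1 = 1 and a_s_6 = 0, rearrange to (I - Q) a = r where r[i] = P(i -> s_1):
  [1, -1/3, -1/3, 0] . (a_s_2, a_s_3, a_s_4, a_s_5) = 4/15
  [0, 8/15, 0, 0] . (a_s_2, a_s_3, a_s_4, a_s_5) = 1/5
  [-1/5, -2/15, 14/15, -2/5] . (a_s_2, a_s_3, a_s_4, a_s_5) = 0
  [-1/15, -2/15, -1/15, 1] . (a_s_2, a_s_3, a_s_4, a_s_5) = 1/15

Solving yields:
  a_s_2 = 1743/3740
  a_s_3 = 3/8
  a_s_4 = 1669/7480
  a_s_5 = 3649/22440

Starting state is s_2, so the absorption probability is a_s_2 = 1743/3740.

Answer: 1743/3740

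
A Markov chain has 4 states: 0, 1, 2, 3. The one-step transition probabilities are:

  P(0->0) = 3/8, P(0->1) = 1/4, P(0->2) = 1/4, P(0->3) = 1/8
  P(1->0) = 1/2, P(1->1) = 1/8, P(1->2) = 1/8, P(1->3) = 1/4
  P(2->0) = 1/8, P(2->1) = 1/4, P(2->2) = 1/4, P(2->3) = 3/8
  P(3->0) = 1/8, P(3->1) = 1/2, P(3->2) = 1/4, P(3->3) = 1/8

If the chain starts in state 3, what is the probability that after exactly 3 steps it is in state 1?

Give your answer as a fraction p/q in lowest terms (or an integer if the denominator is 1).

Answer: 73/256

Derivation:
Computing P^3 by repeated multiplication:
P^1 =
  0: [3/8, 1/4, 1/4, 1/8]
  1: [1/2, 1/8, 1/8, 1/4]
  2: [1/8, 1/4, 1/4, 3/8]
  3: [1/8, 1/2, 1/4, 1/8]
P^2 =
  0: [5/16, 1/4, 7/32, 7/32]
  1: [19/64, 19/64, 15/64, 11/64]
  2: [1/4, 5/16, 7/32, 7/32]
  3: [11/32, 7/32, 3/16, 1/4]
P^3 =
  0: [19/64, 35/128, 7/32, 27/128]
  1: [159/512, 131/512, 109/512, 113/512]
  2: [39/128, 17/64, 27/128, 7/32]
  3: [75/256, 73/256, 57/256, 51/256]

(P^3)[3 -> 1] = 73/256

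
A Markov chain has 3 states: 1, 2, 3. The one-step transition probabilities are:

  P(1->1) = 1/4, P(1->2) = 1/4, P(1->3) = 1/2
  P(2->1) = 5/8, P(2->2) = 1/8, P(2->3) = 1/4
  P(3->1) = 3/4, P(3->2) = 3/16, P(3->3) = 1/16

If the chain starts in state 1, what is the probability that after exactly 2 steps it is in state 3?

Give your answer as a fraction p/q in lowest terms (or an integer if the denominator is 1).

Computing P^2 by repeated multiplication:
P^1 =
  1: [1/4, 1/4, 1/2]
  2: [5/8, 1/8, 1/4]
  3: [3/4, 3/16, 1/16]
P^2 =
  1: [19/32, 3/16, 7/32]
  2: [27/64, 7/32, 23/64]
  3: [45/128, 57/256, 109/256]

(P^2)[1 -> 3] = 7/32

Answer: 7/32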